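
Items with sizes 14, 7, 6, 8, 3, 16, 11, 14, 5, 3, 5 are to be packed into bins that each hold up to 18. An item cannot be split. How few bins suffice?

6

Total = 16 + 14 + 14 + 11 + 8 + 7 + 6 + 5 + 5 + 3 + 3 = 92.
Lower bound: ⌈92/18⌉ = 6 bins.
A packing using 6 bins:
  bin 1: 16 = 16
  bin 2: 14 + 3 = 17
  bin 3: 14 + 3 = 17
  bin 4: 11 + 7 = 18
  bin 5: 8 + 6 = 14
  bin 6: 5 + 5 = 10
This matches the lower bound, so 6 is optimal.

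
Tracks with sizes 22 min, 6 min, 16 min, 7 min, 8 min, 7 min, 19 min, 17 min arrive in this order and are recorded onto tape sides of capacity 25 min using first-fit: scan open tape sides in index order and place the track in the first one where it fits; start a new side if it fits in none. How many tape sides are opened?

5

  22 → side 1 (new)  [load 22/25]
  6 → side 2 (new)  [load 6/25]
  16 → side 2  [load 22/25]
  7 → side 3 (new)  [load 7/25]
  8 → side 3  [load 15/25]
  7 → side 3  [load 22/25]
  19 → side 4 (new)  [load 19/25]
  17 → side 5 (new)  [load 17/25]
5 tape sides opened.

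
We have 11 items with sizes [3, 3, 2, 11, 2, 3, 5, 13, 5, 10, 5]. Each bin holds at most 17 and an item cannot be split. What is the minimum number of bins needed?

Total = 13 + 11 + 10 + 5 + 5 + 5 + 3 + 3 + 3 + 2 + 2 = 62.
Lower bound: ⌈62/17⌉ = 4 bins.
A packing using 4 bins:
  bin 1: 13 + 3 = 16
  bin 2: 11 + 5 = 16
  bin 3: 10 + 5 + 2 = 17
  bin 4: 5 + 3 + 3 + 2 = 13
This matches the lower bound, so 4 is optimal.

4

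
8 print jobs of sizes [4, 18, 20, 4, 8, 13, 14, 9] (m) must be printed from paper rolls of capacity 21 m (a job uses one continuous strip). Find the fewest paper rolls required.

Total = 20 + 18 + 14 + 13 + 9 + 8 + 4 + 4 = 90 m.
Lower bound: ⌈90/21⌉ = 5 paper rolls.
A packing using 5 paper rolls:
  roll 1: 20 = 20
  roll 2: 18 = 18
  roll 3: 14 + 4 = 18
  roll 4: 13 + 8 = 21
  roll 5: 9 + 4 = 13
This matches the lower bound, so 5 is optimal.

5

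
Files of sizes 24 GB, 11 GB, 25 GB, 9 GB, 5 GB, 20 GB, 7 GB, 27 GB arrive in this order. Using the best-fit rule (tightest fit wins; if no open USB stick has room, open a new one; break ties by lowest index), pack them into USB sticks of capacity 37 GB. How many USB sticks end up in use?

  24 → USB stick 1 (new)  [load 24/37]
  11 → USB stick 1  [load 35/37]
  25 → USB stick 2 (new)  [load 25/37]
  9 → USB stick 2  [load 34/37]
  5 → USB stick 3 (new)  [load 5/37]
  20 → USB stick 3  [load 25/37]
  7 → USB stick 3  [load 32/37]
  27 → USB stick 4 (new)  [load 27/37]
4 USB sticks opened.

4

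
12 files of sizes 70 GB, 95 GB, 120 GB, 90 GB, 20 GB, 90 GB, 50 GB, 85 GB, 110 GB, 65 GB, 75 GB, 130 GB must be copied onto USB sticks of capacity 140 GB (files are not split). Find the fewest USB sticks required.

Total = 130 + 120 + 110 + 95 + 90 + 90 + 85 + 75 + 70 + 65 + 50 + 20 = 1000 GB.
Lower bound: ⌈1000/140⌉ = 8 USB sticks.
A packing using 9 USB sticks:
  USB stick 1: 130 = 130
  USB stick 2: 120 + 20 = 140
  USB stick 3: 110 = 110
  USB stick 4: 95 = 95
  USB stick 5: 90 + 50 = 140
  USB stick 6: 90 = 90
  USB stick 7: 85 = 85
  USB stick 8: 75 + 65 = 140
  USB stick 9: 70 = 70
No arrangement into 8 USB sticks stays within capacity, so 9 is optimal.

9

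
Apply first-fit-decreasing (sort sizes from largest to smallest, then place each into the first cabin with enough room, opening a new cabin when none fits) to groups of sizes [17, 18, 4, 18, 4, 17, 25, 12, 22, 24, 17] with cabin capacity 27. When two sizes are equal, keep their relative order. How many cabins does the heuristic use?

9

Sorted descending: 25, 24, 22, 18, 18, 17, 17, 17, 12, 4, 4.
  25 → cabin 1 (new)  [load 25/27]
  24 → cabin 2 (new)  [load 24/27]
  22 → cabin 3 (new)  [load 22/27]
  18 → cabin 4 (new)  [load 18/27]
  18 → cabin 5 (new)  [load 18/27]
  17 → cabin 6 (new)  [load 17/27]
  17 → cabin 7 (new)  [load 17/27]
  17 → cabin 8 (new)  [load 17/27]
  12 → cabin 9 (new)  [load 12/27]
  4 → cabin 3  [load 26/27]
  4 → cabin 4  [load 22/27]
9 cabins opened.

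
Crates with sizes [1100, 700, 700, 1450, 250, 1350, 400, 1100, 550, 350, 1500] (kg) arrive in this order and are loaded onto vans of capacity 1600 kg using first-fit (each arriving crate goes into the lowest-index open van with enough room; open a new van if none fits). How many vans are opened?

7

  1100 → van 1 (new)  [load 1100/1600]
  700 → van 2 (new)  [load 700/1600]
  700 → van 2  [load 1400/1600]
  1450 → van 3 (new)  [load 1450/1600]
  250 → van 1  [load 1350/1600]
  1350 → van 4 (new)  [load 1350/1600]
  400 → van 5 (new)  [load 400/1600]
  1100 → van 5  [load 1500/1600]
  550 → van 6 (new)  [load 550/1600]
  350 → van 6  [load 900/1600]
  1500 → van 7 (new)  [load 1500/1600]
7 vans opened.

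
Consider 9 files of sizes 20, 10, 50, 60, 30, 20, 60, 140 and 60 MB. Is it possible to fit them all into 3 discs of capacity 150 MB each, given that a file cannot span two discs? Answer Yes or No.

Yes

A valid assignment using 3 discs:
  disc 1: 140 + 10 = 150
  disc 2: 60 + 60 + 30 = 150
  disc 3: 60 + 50 + 20 + 20 = 150
Every load is within 150 MB, so 3 discs suffice.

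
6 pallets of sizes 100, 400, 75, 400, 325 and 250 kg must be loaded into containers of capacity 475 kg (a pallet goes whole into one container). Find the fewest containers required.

4

Total = 400 + 400 + 325 + 250 + 100 + 75 = 1550 kg.
Lower bound: ⌈1550/475⌉ = 4 containers.
A packing using 4 containers:
  container 1: 400 + 75 = 475
  container 2: 400 = 400
  container 3: 325 + 100 = 425
  container 4: 250 = 250
This matches the lower bound, so 4 is optimal.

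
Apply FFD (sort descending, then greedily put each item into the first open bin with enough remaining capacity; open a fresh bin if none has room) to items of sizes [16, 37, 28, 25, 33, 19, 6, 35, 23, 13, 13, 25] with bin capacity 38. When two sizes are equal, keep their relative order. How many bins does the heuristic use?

8

Sorted descending: 37, 35, 33, 28, 25, 25, 23, 19, 16, 13, 13, 6.
  37 → bin 1 (new)  [load 37/38]
  35 → bin 2 (new)  [load 35/38]
  33 → bin 3 (new)  [load 33/38]
  28 → bin 4 (new)  [load 28/38]
  25 → bin 5 (new)  [load 25/38]
  25 → bin 6 (new)  [load 25/38]
  23 → bin 7 (new)  [load 23/38]
  19 → bin 8 (new)  [load 19/38]
  16 → bin 8  [load 35/38]
  13 → bin 5  [load 38/38]
  13 → bin 6  [load 38/38]
  6 → bin 4  [load 34/38]
8 bins opened.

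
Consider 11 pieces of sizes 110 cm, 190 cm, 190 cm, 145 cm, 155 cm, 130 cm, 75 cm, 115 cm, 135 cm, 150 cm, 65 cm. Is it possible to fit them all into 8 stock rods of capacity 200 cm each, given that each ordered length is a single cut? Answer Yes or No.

No

Total = 1460 cm; ⌈1460/200⌉ = 8.
9 pieces each exceed half the capacity and cannot share a stock rod, forcing at least 9 stock rods.
At least 9 stock rods are required, but only 8 are allowed.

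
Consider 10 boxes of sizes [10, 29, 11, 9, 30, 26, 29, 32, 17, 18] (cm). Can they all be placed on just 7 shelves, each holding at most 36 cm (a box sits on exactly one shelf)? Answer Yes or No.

Yes

A valid assignment using 7 shelves:
  shelf 1: 32 = 32
  shelf 2: 30 = 30
  shelf 3: 29 = 29
  shelf 4: 29 = 29
  shelf 5: 26 + 10 = 36
  shelf 6: 18 + 17 = 35
  shelf 7: 11 + 9 = 20
Every load is within 36 cm, so 7 shelves suffice.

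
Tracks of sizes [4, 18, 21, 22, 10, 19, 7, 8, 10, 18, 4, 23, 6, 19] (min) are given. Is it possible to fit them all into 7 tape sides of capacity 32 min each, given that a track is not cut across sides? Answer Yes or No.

A valid assignment using 7 tape sides:
  side 1: 23 + 8 = 31
  side 2: 22 + 10 = 32
  side 3: 21 + 10 = 31
  side 4: 19 + 7 + 6 = 32
  side 5: 19 + 4 + 4 = 27
  side 6: 18 = 18
  side 7: 18 = 18
Every load is within 32 min, so 7 tape sides suffice.

Yes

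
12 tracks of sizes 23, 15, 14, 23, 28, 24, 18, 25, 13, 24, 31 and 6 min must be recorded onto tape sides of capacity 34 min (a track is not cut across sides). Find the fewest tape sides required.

Total = 31 + 28 + 25 + 24 + 24 + 23 + 23 + 18 + 15 + 14 + 13 + 6 = 244 min.
Lower bound: ⌈244/34⌉ = 8 tape sides.
A packing using 9 tape sides:
  side 1: 31 = 31
  side 2: 28 + 6 = 34
  side 3: 25 = 25
  side 4: 24 = 24
  side 5: 24 = 24
  side 6: 23 = 23
  side 7: 23 = 23
  side 8: 18 + 15 = 33
  side 9: 14 + 13 = 27
No arrangement into 8 tape sides stays within capacity, so 9 is optimal.

9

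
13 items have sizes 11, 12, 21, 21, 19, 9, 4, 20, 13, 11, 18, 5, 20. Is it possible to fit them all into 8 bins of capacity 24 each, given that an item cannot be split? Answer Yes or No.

Total = 184; ⌈184/24⌉ = 8.
The bound of 8 does not rule out 8, but exhaustive search shows no assignment into 8 bins of capacity 24 exists — the minimum is 9.

No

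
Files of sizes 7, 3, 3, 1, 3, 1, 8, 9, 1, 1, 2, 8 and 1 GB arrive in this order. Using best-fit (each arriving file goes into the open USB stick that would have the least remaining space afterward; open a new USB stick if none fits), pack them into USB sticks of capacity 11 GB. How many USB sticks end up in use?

5

  7 → USB stick 1 (new)  [load 7/11]
  3 → USB stick 1  [load 10/11]
  3 → USB stick 2 (new)  [load 3/11]
  1 → USB stick 1  [load 11/11]
  3 → USB stick 2  [load 6/11]
  1 → USB stick 2  [load 7/11]
  8 → USB stick 3 (new)  [load 8/11]
  9 → USB stick 4 (new)  [load 9/11]
  1 → USB stick 4  [load 10/11]
  1 → USB stick 4  [load 11/11]
  2 → USB stick 3  [load 10/11]
  8 → USB stick 5 (new)  [load 8/11]
  1 → USB stick 3  [load 11/11]
5 USB sticks opened.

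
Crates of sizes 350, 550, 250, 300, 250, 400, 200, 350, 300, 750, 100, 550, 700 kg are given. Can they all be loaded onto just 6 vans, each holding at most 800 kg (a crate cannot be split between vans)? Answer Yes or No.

No

Total = 5050 kg; ⌈5050/800⌉ = 7.
At least 7 vans are required, but only 6 are allowed.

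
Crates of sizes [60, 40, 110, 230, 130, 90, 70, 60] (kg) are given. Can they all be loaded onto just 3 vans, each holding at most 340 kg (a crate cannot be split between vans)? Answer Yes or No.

Yes

A valid assignment using 3 vans:
  van 1: 230 + 110 = 340
  van 2: 130 + 90 + 70 + 40 = 330
  van 3: 60 + 60 = 120
Every load is within 340 kg, so 3 vans suffice.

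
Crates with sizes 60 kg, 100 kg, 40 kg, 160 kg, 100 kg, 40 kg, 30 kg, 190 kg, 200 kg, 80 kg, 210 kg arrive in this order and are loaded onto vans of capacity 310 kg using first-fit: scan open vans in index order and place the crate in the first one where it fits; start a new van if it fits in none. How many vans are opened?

  60 → van 1 (new)  [load 60/310]
  100 → van 1  [load 160/310]
  40 → van 1  [load 200/310]
  160 → van 2 (new)  [load 160/310]
  100 → van 1  [load 300/310]
  40 → van 2  [load 200/310]
  30 → van 2  [load 230/310]
  190 → van 3 (new)  [load 190/310]
  200 → van 4 (new)  [load 200/310]
  80 → van 2  [load 310/310]
  210 → van 5 (new)  [load 210/310]
5 vans opened.

5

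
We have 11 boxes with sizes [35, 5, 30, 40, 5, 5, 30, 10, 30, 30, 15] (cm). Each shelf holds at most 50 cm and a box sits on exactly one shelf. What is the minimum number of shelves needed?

6

Total = 40 + 35 + 30 + 30 + 30 + 30 + 15 + 10 + 5 + 5 + 5 = 235 cm.
Lower bound: ⌈235/50⌉ = 5 shelves.
Also, 6 boxes each exceed 25 cm, and no two of those can share a shelf, so at least 6 shelves are needed.
A packing using 6 shelves:
  shelf 1: 40 + 10 = 50
  shelf 2: 35 + 15 = 50
  shelf 3: 30 + 5 + 5 + 5 = 45
  shelf 4: 30 = 30
  shelf 5: 30 = 30
  shelf 6: 30 = 30
This matches the lower bound, so 6 is optimal.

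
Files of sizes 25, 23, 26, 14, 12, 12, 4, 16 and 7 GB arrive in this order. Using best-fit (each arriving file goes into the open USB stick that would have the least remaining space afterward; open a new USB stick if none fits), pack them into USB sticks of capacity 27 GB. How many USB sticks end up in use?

  25 → USB stick 1 (new)  [load 25/27]
  23 → USB stick 2 (new)  [load 23/27]
  26 → USB stick 3 (new)  [load 26/27]
  14 → USB stick 4 (new)  [load 14/27]
  12 → USB stick 4  [load 26/27]
  12 → USB stick 5 (new)  [load 12/27]
  4 → USB stick 2  [load 27/27]
  16 → USB stick 6 (new)  [load 16/27]
  7 → USB stick 6  [load 23/27]
6 USB sticks opened.

6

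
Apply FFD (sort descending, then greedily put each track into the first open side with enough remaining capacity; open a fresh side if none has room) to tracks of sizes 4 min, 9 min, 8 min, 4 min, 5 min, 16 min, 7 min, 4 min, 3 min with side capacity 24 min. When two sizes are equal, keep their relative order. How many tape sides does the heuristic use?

Sorted descending: 16, 9, 8, 7, 5, 4, 4, 4, 3.
  16 → side 1 (new)  [load 16/24]
  9 → side 2 (new)  [load 9/24]
  8 → side 1  [load 24/24]
  7 → side 2  [load 16/24]
  5 → side 2  [load 21/24]
  4 → side 3 (new)  [load 4/24]
  4 → side 3  [load 8/24]
  4 → side 3  [load 12/24]
  3 → side 2  [load 24/24]
3 tape sides opened.

3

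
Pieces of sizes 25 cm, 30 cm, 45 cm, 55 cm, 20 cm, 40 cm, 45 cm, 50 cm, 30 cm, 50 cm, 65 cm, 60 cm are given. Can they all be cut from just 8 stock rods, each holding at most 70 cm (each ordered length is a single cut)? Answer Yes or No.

No

Total = 515 cm; ⌈515/70⌉ = 8.
The bound of 8 does not rule out 8, but exhaustive search shows no assignment into 8 stock rods of capacity 70 cm exists — the minimum is 9.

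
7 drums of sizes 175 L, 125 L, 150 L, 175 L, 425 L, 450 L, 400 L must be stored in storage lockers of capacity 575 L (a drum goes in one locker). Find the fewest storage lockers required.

4

Total = 450 + 425 + 400 + 175 + 175 + 150 + 125 = 1900 L.
Lower bound: ⌈1900/575⌉ = 4 storage lockers.
A packing using 4 storage lockers:
  locker 1: 450 + 125 = 575
  locker 2: 425 + 150 = 575
  locker 3: 400 + 175 = 575
  locker 4: 175 = 175
This matches the lower bound, so 4 is optimal.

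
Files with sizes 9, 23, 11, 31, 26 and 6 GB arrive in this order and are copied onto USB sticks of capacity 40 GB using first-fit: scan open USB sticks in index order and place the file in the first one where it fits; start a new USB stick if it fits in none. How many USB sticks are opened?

3

  9 → USB stick 1 (new)  [load 9/40]
  23 → USB stick 1  [load 32/40]
  11 → USB stick 2 (new)  [load 11/40]
  31 → USB stick 3 (new)  [load 31/40]
  26 → USB stick 2  [load 37/40]
  6 → USB stick 1  [load 38/40]
3 USB sticks opened.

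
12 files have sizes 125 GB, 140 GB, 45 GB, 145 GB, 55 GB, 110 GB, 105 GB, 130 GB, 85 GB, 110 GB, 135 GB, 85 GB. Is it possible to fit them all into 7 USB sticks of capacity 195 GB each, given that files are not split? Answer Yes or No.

Total = 1270 GB; ⌈1270/195⌉ = 7.
8 files each exceed half the capacity and cannot share a USB stick, forcing at least 8 USB sticks.
At least 8 USB sticks are required, but only 7 are allowed.

No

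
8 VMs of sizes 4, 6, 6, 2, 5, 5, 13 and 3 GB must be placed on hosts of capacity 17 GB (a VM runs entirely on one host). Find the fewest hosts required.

3

Total = 13 + 6 + 6 + 5 + 5 + 4 + 3 + 2 = 44 GB.
Lower bound: ⌈44/17⌉ = 3 hosts.
A packing using 3 hosts:
  host 1: 13 + 4 = 17
  host 2: 6 + 6 + 5 = 17
  host 3: 5 + 3 + 2 = 10
This matches the lower bound, so 3 is optimal.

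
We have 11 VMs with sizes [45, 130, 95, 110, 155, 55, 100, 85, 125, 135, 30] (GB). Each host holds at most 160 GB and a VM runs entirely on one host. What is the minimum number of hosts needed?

Total = 155 + 135 + 130 + 125 + 110 + 100 + 95 + 85 + 55 + 45 + 30 = 1065 GB.
Lower bound: ⌈1065/160⌉ = 7 hosts.
Also, 8 VMs each exceed 80 GB, and no two of those can share a host, so at least 8 hosts are needed.
A packing using 8 hosts:
  host 1: 155 = 155
  host 2: 135 = 135
  host 3: 130 + 30 = 160
  host 4: 125 = 125
  host 5: 110 + 45 = 155
  host 6: 100 + 55 = 155
  host 7: 95 = 95
  host 8: 85 = 85
This matches the lower bound, so 8 is optimal.

8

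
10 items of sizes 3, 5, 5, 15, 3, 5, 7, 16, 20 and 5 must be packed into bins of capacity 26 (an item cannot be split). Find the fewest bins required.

Total = 20 + 16 + 15 + 7 + 5 + 5 + 5 + 5 + 3 + 3 = 84.
Lower bound: ⌈84/26⌉ = 4 bins.
A packing using 4 bins:
  bin 1: 20 + 5 = 25
  bin 2: 16 + 7 + 3 = 26
  bin 3: 15 + 5 + 5 = 25
  bin 4: 5 + 3 = 8
This matches the lower bound, so 4 is optimal.

4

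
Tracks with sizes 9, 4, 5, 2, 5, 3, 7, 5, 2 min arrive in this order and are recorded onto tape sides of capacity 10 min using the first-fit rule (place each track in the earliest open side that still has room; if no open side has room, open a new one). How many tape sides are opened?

5

  9 → side 1 (new)  [load 9/10]
  4 → side 2 (new)  [load 4/10]
  5 → side 2  [load 9/10]
  2 → side 3 (new)  [load 2/10]
  5 → side 3  [load 7/10]
  3 → side 3  [load 10/10]
  7 → side 4 (new)  [load 7/10]
  5 → side 5 (new)  [load 5/10]
  2 → side 4  [load 9/10]
5 tape sides opened.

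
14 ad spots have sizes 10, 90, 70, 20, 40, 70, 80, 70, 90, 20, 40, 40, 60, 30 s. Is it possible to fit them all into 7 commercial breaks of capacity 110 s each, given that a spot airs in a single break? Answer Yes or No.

Yes

A valid assignment using 7 commercial breaks:
  break 1: 90 + 20 = 110
  break 2: 90 + 20 = 110
  break 3: 80 + 30 = 110
  break 4: 70 + 40 = 110
  break 5: 70 + 40 = 110
  break 6: 70 + 40 = 110
  break 7: 60 + 10 = 70
Every load is within 110 s, so 7 commercial breaks suffice.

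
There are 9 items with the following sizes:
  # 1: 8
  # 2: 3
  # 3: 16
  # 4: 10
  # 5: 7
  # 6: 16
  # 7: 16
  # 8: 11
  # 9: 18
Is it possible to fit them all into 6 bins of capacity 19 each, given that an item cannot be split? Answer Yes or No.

A valid assignment using 6 bins:
  bin 1: 18 = 18
  bin 2: 16 + 3 = 19
  bin 3: 16 = 16
  bin 4: 16 = 16
  bin 5: 11 + 8 = 19
  bin 6: 10 + 7 = 17
Every load is within 19, so 6 bins suffice.

Yes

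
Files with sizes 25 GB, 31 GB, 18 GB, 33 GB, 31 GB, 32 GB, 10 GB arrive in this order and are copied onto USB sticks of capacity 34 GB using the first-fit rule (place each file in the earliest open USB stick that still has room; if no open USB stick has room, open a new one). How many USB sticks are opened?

6

  25 → USB stick 1 (new)  [load 25/34]
  31 → USB stick 2 (new)  [load 31/34]
  18 → USB stick 3 (new)  [load 18/34]
  33 → USB stick 4 (new)  [load 33/34]
  31 → USB stick 5 (new)  [load 31/34]
  32 → USB stick 6 (new)  [load 32/34]
  10 → USB stick 3  [load 28/34]
6 USB sticks opened.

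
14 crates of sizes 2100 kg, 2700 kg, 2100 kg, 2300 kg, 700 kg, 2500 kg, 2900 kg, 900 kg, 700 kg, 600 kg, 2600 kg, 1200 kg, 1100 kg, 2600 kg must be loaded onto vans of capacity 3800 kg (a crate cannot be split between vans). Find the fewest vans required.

8

Total = 2900 + 2700 + 2600 + 2600 + 2500 + 2300 + 2100 + 2100 + 1200 + 1100 + 900 + 700 + 700 + 600 = 25000 kg.
Lower bound: ⌈25000/3800⌉ = 7 vans.
Also, 8 crates each exceed 1900 kg, and no two of those can share a van, so at least 8 vans are needed.
A packing using 8 vans:
  van 1: 2900 + 900 = 3800
  van 2: 2700 + 1100 = 3800
  van 3: 2600 + 1200 = 3800
  van 4: 2600 + 700 = 3300
  van 5: 2500 + 700 + 600 = 3800
  van 6: 2300 = 2300
  van 7: 2100 = 2100
  van 8: 2100 = 2100
This matches the lower bound, so 8 is optimal.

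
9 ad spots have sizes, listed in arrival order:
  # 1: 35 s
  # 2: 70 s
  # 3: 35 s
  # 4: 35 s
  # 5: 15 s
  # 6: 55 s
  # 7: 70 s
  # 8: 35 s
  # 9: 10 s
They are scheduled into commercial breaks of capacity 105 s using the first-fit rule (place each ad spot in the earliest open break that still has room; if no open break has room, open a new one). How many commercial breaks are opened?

  35 → break 1 (new)  [load 35/105]
  70 → break 1  [load 105/105]
  35 → break 2 (new)  [load 35/105]
  35 → break 2  [load 70/105]
  15 → break 2  [load 85/105]
  55 → break 3 (new)  [load 55/105]
  70 → break 4 (new)  [load 70/105]
  35 → break 3  [load 90/105]
  10 → break 2  [load 95/105]
4 commercial breaks opened.

4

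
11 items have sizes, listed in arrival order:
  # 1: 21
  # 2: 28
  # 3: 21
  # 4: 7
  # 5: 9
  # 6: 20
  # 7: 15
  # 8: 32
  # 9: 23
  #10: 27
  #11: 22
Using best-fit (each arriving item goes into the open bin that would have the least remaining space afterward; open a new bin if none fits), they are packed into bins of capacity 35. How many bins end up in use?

  21 → bin 1 (new)  [load 21/35]
  28 → bin 2 (new)  [load 28/35]
  21 → bin 3 (new)  [load 21/35]
  7 → bin 2  [load 35/35]
  9 → bin 1  [load 30/35]
  20 → bin 4 (new)  [load 20/35]
  15 → bin 4  [load 35/35]
  32 → bin 5 (new)  [load 32/35]
  23 → bin 6 (new)  [load 23/35]
  27 → bin 7 (new)  [load 27/35]
  22 → bin 8 (new)  [load 22/35]
8 bins opened.

8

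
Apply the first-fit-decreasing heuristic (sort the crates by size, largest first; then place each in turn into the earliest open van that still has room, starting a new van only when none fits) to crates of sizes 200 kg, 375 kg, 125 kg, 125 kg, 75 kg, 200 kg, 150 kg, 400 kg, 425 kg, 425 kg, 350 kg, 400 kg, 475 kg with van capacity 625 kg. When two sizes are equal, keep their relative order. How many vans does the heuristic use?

7

Sorted descending: 475, 425, 425, 400, 400, 375, 350, 200, 200, 150, 125, 125, 75.
  475 → van 1 (new)  [load 475/625]
  425 → van 2 (new)  [load 425/625]
  425 → van 3 (new)  [load 425/625]
  400 → van 4 (new)  [load 400/625]
  400 → van 5 (new)  [load 400/625]
  375 → van 6 (new)  [load 375/625]
  350 → van 7 (new)  [load 350/625]
  200 → van 2  [load 625/625]
  200 → van 3  [load 625/625]
  150 → van 1  [load 625/625]
  125 → van 4  [load 525/625]
  125 → van 5  [load 525/625]
  75 → van 4  [load 600/625]
7 vans opened.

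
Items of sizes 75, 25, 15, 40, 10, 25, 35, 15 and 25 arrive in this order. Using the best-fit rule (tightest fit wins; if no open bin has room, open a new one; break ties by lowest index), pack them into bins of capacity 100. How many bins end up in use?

  75 → bin 1 (new)  [load 75/100]
  25 → bin 1  [load 100/100]
  15 → bin 2 (new)  [load 15/100]
  40 → bin 2  [load 55/100]
  10 → bin 2  [load 65/100]
  25 → bin 2  [load 90/100]
  35 → bin 3 (new)  [load 35/100]
  15 → bin 3  [load 50/100]
  25 → bin 3  [load 75/100]
3 bins opened.

3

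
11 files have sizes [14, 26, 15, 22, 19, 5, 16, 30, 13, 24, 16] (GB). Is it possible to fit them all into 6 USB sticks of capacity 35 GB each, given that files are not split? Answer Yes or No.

Total = 200 GB; ⌈200/35⌉ = 6.
The bound of 6 does not rule out 6, but exhaustive search shows no assignment into 6 USB sticks of capacity 35 GB exists — the minimum is 7.

No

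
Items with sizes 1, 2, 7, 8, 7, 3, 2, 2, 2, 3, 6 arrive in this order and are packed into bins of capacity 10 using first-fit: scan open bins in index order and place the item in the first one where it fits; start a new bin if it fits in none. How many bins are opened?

  1 → bin 1 (new)  [load 1/10]
  2 → bin 1  [load 3/10]
  7 → bin 1  [load 10/10]
  8 → bin 2 (new)  [load 8/10]
  7 → bin 3 (new)  [load 7/10]
  3 → bin 3  [load 10/10]
  2 → bin 2  [load 10/10]
  2 → bin 4 (new)  [load 2/10]
  2 → bin 4  [load 4/10]
  3 → bin 4  [load 7/10]
  6 → bin 5 (new)  [load 6/10]
5 bins opened.

5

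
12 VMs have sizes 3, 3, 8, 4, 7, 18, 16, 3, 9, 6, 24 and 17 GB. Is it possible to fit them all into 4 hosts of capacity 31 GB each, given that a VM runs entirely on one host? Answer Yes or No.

Yes

A valid assignment using 4 hosts:
  host 1: 24 + 7 = 31
  host 2: 18 + 9 + 4 = 31
  host 3: 17 + 8 + 6 = 31
  host 4: 16 + 3 + 3 + 3 = 25
Every load is within 31 GB, so 4 hosts suffice.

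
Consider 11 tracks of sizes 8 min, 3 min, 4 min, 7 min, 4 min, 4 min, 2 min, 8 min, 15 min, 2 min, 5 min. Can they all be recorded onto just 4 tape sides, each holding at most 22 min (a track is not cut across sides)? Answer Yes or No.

A valid assignment using 3 tape sides:
  side 1: 15 + 7 = 22
  side 2: 8 + 8 + 5 = 21
  side 3: 4 + 4 + 4 + 3 + 2 + 2 = 19
That uses only 3 ≤ 4, so 4 tape sides are enough.

Yes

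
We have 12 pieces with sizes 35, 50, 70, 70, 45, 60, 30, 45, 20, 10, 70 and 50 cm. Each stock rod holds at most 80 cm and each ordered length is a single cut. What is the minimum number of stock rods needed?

8

Total = 70 + 70 + 70 + 60 + 50 + 50 + 45 + 45 + 35 + 30 + 20 + 10 = 555 cm.
Lower bound: ⌈555/80⌉ = 7 stock rods.
Also, 8 pieces each exceed 40 cm, and no two of those can share a stock rod, so at least 8 stock rods are needed.
A packing using 8 stock rods:
  stock rod 1: 70 + 10 = 80
  stock rod 2: 70 = 70
  stock rod 3: 70 = 70
  stock rod 4: 60 + 20 = 80
  stock rod 5: 50 + 30 = 80
  stock rod 6: 50 = 50
  stock rod 7: 45 + 35 = 80
  stock rod 8: 45 = 45
This matches the lower bound, so 8 is optimal.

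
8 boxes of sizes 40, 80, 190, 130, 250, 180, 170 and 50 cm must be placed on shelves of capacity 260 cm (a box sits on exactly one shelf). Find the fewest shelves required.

Total = 250 + 190 + 180 + 170 + 130 + 80 + 50 + 40 = 1090 cm.
Lower bound: ⌈1090/260⌉ = 5 shelves.
A packing using 5 shelves:
  shelf 1: 250 = 250
  shelf 2: 190 + 50 = 240
  shelf 3: 180 + 80 = 260
  shelf 4: 170 + 40 = 210
  shelf 5: 130 = 130
This matches the lower bound, so 5 is optimal.

5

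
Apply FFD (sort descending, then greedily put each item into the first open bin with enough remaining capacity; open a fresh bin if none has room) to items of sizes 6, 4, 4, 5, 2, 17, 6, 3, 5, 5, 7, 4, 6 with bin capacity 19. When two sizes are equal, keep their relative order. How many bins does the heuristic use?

4

Sorted descending: 17, 7, 6, 6, 6, 5, 5, 5, 4, 4, 4, 3, 2.
  17 → bin 1 (new)  [load 17/19]
  7 → bin 2 (new)  [load 7/19]
  6 → bin 2  [load 13/19]
  6 → bin 2  [load 19/19]
  6 → bin 3 (new)  [load 6/19]
  5 → bin 3  [load 11/19]
  5 → bin 3  [load 16/19]
  5 → bin 4 (new)  [load 5/19]
  4 → bin 4  [load 9/19]
  4 → bin 4  [load 13/19]
  4 → bin 4  [load 17/19]
  3 → bin 3  [load 19/19]
  2 → bin 1  [load 19/19]
4 bins opened.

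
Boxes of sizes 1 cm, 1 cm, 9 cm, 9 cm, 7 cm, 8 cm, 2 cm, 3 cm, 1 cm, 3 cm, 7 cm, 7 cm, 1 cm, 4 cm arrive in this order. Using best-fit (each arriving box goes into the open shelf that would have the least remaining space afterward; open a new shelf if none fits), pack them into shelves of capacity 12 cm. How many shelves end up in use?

  1 → shelf 1 (new)  [load 1/12]
  1 → shelf 1  [load 2/12]
  9 → shelf 1  [load 11/12]
  9 → shelf 2 (new)  [load 9/12]
  7 → shelf 3 (new)  [load 7/12]
  8 → shelf 4 (new)  [load 8/12]
  2 → shelf 2  [load 11/12]
  3 → shelf 4  [load 11/12]
  1 → shelf 1  [load 12/12]
  3 → shelf 3  [load 10/12]
  7 → shelf 5 (new)  [load 7/12]
  7 → shelf 6 (new)  [load 7/12]
  1 → shelf 2  [load 12/12]
  4 → shelf 5  [load 11/12]
6 shelves opened.

6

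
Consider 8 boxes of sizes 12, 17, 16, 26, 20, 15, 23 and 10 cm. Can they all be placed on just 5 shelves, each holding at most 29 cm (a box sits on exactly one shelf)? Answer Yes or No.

Total = 139 cm; ⌈139/29⌉ = 5.
6 boxes each exceed half the capacity and cannot share a shelf, forcing at least 6 shelves.
At least 6 shelves are required, but only 5 are allowed.

No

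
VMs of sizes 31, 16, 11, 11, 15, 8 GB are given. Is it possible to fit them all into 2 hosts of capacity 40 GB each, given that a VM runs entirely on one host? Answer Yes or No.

No

Total = 92 GB; ⌈92/40⌉ = 3.
At least 3 hosts are required, but only 2 are allowed.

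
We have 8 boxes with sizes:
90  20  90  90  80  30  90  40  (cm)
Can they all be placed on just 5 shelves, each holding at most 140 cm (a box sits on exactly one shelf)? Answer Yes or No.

A valid assignment using 5 shelves:
  shelf 1: 90 + 40 = 130
  shelf 2: 90 + 30 + 20 = 140
  shelf 3: 90 = 90
  shelf 4: 90 = 90
  shelf 5: 80 = 80
Every load is within 140 cm, so 5 shelves suffice.

Yes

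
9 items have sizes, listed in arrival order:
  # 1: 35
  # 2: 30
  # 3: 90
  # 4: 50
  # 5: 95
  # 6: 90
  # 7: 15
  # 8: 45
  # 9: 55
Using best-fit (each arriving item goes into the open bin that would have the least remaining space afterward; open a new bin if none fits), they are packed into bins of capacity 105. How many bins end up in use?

6

  35 → bin 1 (new)  [load 35/105]
  30 → bin 1  [load 65/105]
  90 → bin 2 (new)  [load 90/105]
  50 → bin 3 (new)  [load 50/105]
  95 → bin 4 (new)  [load 95/105]
  90 → bin 5 (new)  [load 90/105]
  15 → bin 2  [load 105/105]
  45 → bin 3  [load 95/105]
  55 → bin 6 (new)  [load 55/105]
6 bins opened.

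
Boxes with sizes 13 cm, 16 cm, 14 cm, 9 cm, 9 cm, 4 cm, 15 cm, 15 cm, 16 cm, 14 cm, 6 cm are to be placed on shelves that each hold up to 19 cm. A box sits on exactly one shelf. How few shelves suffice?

Total = 16 + 16 + 15 + 15 + 14 + 14 + 13 + 9 + 9 + 6 + 4 = 131 cm.
Lower bound: ⌈131/19⌉ = 7 shelves.
A packing using 8 shelves:
  shelf 1: 16 = 16
  shelf 2: 16 = 16
  shelf 3: 15 + 4 = 19
  shelf 4: 15 = 15
  shelf 5: 14 = 14
  shelf 6: 14 = 14
  shelf 7: 13 + 6 = 19
  shelf 8: 9 + 9 = 18
No arrangement into 7 shelves stays within capacity, so 8 is optimal.

8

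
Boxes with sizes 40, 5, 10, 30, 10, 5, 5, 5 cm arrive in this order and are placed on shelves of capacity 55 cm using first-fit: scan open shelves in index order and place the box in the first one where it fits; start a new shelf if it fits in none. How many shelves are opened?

  40 → shelf 1 (new)  [load 40/55]
  5 → shelf 1  [load 45/55]
  10 → shelf 1  [load 55/55]
  30 → shelf 2 (new)  [load 30/55]
  10 → shelf 2  [load 40/55]
  5 → shelf 2  [load 45/55]
  5 → shelf 2  [load 50/55]
  5 → shelf 2  [load 55/55]
2 shelves opened.

2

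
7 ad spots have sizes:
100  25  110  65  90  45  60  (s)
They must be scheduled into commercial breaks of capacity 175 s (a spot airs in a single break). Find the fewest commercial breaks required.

Total = 110 + 100 + 90 + 65 + 60 + 45 + 25 = 495 s.
Lower bound: ⌈495/175⌉ = 3 commercial breaks.
A packing using 3 commercial breaks:
  break 1: 110 + 65 = 175
  break 2: 100 + 60 = 160
  break 3: 90 + 45 + 25 = 160
This matches the lower bound, so 3 is optimal.

3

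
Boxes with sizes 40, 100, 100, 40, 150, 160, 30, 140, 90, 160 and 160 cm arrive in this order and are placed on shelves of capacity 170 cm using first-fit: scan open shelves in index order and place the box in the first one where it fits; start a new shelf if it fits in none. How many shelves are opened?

  40 → shelf 1 (new)  [load 40/170]
  100 → shelf 1  [load 140/170]
  100 → shelf 2 (new)  [load 100/170]
  40 → shelf 2  [load 140/170]
  150 → shelf 3 (new)  [load 150/170]
  160 → shelf 4 (new)  [load 160/170]
  30 → shelf 1  [load 170/170]
  140 → shelf 5 (new)  [load 140/170]
  90 → shelf 6 (new)  [load 90/170]
  160 → shelf 7 (new)  [load 160/170]
  160 → shelf 8 (new)  [load 160/170]
8 shelves opened.

8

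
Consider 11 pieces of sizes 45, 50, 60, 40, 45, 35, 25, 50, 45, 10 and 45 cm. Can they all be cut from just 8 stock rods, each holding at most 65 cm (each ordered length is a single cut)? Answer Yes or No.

Total = 450 cm; ⌈450/65⌉ = 7.
9 pieces each exceed half the capacity and cannot share a stock rod, forcing at least 9 stock rods.
At least 9 stock rods are required, but only 8 are allowed.

No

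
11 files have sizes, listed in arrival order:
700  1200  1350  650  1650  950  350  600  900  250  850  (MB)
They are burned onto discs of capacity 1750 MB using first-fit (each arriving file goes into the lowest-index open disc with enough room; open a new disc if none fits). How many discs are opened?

6

  700 → disc 1 (new)  [load 700/1750]
  1200 → disc 2 (new)  [load 1200/1750]
  1350 → disc 3 (new)  [load 1350/1750]
  650 → disc 1  [load 1350/1750]
  1650 → disc 4 (new)  [load 1650/1750]
  950 → disc 5 (new)  [load 950/1750]
  350 → disc 1  [load 1700/1750]
  600 → disc 5  [load 1550/1750]
  900 → disc 6 (new)  [load 900/1750]
  250 → disc 2  [load 1450/1750]
  850 → disc 6  [load 1750/1750]
6 discs opened.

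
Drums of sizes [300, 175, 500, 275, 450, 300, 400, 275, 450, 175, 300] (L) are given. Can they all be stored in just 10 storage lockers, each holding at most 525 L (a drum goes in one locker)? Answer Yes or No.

A valid assignment using 9 storage lockers:
  locker 1: 500 = 500
  locker 2: 450 = 450
  locker 3: 450 = 450
  locker 4: 400 = 400
  locker 5: 300 + 175 = 475
  locker 6: 300 + 175 = 475
  locker 7: 300 = 300
  locker 8: 275 = 275
  locker 9: 275 = 275
That uses only 9 ≤ 10, so 10 storage lockers are enough.

Yes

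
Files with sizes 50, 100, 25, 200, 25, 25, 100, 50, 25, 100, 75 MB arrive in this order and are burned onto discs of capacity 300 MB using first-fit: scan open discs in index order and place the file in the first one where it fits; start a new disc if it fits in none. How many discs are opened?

  50 → disc 1 (new)  [load 50/300]
  100 → disc 1  [load 150/300]
  25 → disc 1  [load 175/300]
  200 → disc 2 (new)  [load 200/300]
  25 → disc 1  [load 200/300]
  25 → disc 1  [load 225/300]
  100 → disc 2  [load 300/300]
  50 → disc 1  [load 275/300]
  25 → disc 1  [load 300/300]
  100 → disc 3 (new)  [load 100/300]
  75 → disc 3  [load 175/300]
3 discs opened.

3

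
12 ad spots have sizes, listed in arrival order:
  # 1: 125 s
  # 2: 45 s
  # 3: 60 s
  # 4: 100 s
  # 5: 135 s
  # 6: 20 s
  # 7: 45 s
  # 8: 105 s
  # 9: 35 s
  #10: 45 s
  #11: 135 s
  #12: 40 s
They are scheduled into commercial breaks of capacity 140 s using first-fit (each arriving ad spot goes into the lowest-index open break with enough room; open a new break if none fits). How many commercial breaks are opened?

  125 → break 1 (new)  [load 125/140]
  45 → break 2 (new)  [load 45/140]
  60 → break 2  [load 105/140]
  100 → break 3 (new)  [load 100/140]
  135 → break 4 (new)  [load 135/140]
  20 → break 2  [load 125/140]
  45 → break 5 (new)  [load 45/140]
  105 → break 6 (new)  [load 105/140]
  35 → break 3  [load 135/140]
  45 → break 5  [load 90/140]
  135 → break 7 (new)  [load 135/140]
  40 → break 5  [load 130/140]
7 commercial breaks opened.

7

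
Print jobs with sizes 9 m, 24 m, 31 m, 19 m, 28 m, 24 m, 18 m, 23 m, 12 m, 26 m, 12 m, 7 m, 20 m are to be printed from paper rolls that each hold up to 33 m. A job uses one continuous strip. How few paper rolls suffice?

Total = 31 + 28 + 26 + 24 + 24 + 23 + 20 + 19 + 18 + 12 + 12 + 9 + 7 = 253 m.
Lower bound: ⌈253/33⌉ = 8 paper rolls.
Also, 9 print jobs each exceed 33/2 m, and no two of those can share a roll, so at least 9 paper rolls are needed.
A packing using 9 paper rolls:
  roll 1: 31 = 31
  roll 2: 28 = 28
  roll 3: 26 + 7 = 33
  roll 4: 24 + 9 = 33
  roll 5: 24 = 24
  roll 6: 23 = 23
  roll 7: 20 + 12 = 32
  roll 8: 19 + 12 = 31
  roll 9: 18 = 18
This matches the lower bound, so 9 is optimal.

9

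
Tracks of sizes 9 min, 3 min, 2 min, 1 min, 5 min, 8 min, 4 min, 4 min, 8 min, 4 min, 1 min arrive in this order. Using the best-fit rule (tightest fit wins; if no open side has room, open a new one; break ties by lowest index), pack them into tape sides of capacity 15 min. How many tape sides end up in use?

  9 → side 1 (new)  [load 9/15]
  3 → side 1  [load 12/15]
  2 → side 1  [load 14/15]
  1 → side 1  [load 15/15]
  5 → side 2 (new)  [load 5/15]
  8 → side 2  [load 13/15]
  4 → side 3 (new)  [load 4/15]
  4 → side 3  [load 8/15]
  8 → side 4 (new)  [load 8/15]
  4 → side 3  [load 12/15]
  1 → side 2  [load 14/15]
4 tape sides opened.

4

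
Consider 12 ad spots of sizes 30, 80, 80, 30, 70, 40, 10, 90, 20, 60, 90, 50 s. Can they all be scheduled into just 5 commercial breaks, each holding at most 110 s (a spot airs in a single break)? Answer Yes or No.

Total = 650 s; ⌈650/110⌉ = 6.
At least 6 commercial breaks are required, but only 5 are allowed.

No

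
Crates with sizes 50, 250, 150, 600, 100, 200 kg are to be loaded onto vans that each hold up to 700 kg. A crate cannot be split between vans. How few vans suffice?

2

Total = 600 + 250 + 200 + 150 + 100 + 50 = 1350 kg.
Lower bound: ⌈1350/700⌉ = 2 vans.
A packing using 2 vans:
  van 1: 600 + 100 = 700
  van 2: 250 + 200 + 150 + 50 = 650
This matches the lower bound, so 2 is optimal.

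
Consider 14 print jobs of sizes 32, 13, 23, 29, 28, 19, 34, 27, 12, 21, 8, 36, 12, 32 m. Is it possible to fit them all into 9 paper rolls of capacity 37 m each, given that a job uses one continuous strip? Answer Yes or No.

No

Total = 326 m; ⌈326/37⌉ = 9.
10 print jobs each exceed half the capacity and cannot share a roll, forcing at least 10 paper rolls.
At least 10 paper rolls are required, but only 9 are allowed.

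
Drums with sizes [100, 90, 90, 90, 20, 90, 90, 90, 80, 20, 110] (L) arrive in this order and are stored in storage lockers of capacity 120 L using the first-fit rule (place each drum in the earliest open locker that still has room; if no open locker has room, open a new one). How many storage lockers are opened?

  100 → locker 1 (new)  [load 100/120]
  90 → locker 2 (new)  [load 90/120]
  90 → locker 3 (new)  [load 90/120]
  90 → locker 4 (new)  [load 90/120]
  20 → locker 1  [load 120/120]
  90 → locker 5 (new)  [load 90/120]
  90 → locker 6 (new)  [load 90/120]
  90 → locker 7 (new)  [load 90/120]
  80 → locker 8 (new)  [load 80/120]
  20 → locker 2  [load 110/120]
  110 → locker 9 (new)  [load 110/120]
9 storage lockers opened.

9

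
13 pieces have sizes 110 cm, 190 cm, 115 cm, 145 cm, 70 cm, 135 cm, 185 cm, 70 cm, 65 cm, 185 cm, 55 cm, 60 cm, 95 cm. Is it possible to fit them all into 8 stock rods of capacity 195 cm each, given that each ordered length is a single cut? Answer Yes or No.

No

Total = 1480 cm; ⌈1480/195⌉ = 8.
The bound of 8 does not rule out 8, but exhaustive search shows no assignment into 8 stock rods of capacity 195 cm exists — the minimum is 9.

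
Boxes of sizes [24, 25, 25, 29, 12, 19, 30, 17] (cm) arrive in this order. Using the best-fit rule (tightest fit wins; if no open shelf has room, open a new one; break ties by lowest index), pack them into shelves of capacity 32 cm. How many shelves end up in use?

  24 → shelf 1 (new)  [load 24/32]
  25 → shelf 2 (new)  [load 25/32]
  25 → shelf 3 (new)  [load 25/32]
  29 → shelf 4 (new)  [load 29/32]
  12 → shelf 5 (new)  [load 12/32]
  19 → shelf 5  [load 31/32]
  30 → shelf 6 (new)  [load 30/32]
  17 → shelf 7 (new)  [load 17/32]
7 shelves opened.

7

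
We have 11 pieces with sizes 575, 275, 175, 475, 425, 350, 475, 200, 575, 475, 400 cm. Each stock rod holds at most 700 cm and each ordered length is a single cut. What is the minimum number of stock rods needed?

Total = 575 + 575 + 475 + 475 + 475 + 425 + 400 + 350 + 275 + 200 + 175 = 4400 cm.
Lower bound: ⌈4400/700⌉ = 7 stock rods.
A packing using 8 stock rods:
  stock rod 1: 575 = 575
  stock rod 2: 575 = 575
  stock rod 3: 475 + 200 = 675
  stock rod 4: 475 + 175 = 650
  stock rod 5: 475 = 475
  stock rod 6: 425 + 275 = 700
  stock rod 7: 400 = 400
  stock rod 8: 350 = 350
No arrangement into 7 stock rods stays within capacity, so 8 is optimal.

8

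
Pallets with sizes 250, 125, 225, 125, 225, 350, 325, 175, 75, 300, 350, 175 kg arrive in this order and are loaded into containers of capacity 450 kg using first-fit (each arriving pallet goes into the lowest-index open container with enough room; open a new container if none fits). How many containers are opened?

  250 → container 1 (new)  [load 250/450]
  125 → container 1  [load 375/450]
  225 → container 2 (new)  [load 225/450]
  125 → container 2  [load 350/450]
  225 → container 3 (new)  [load 225/450]
  350 → container 4 (new)  [load 350/450]
  325 → container 5 (new)  [load 325/450]
  175 → container 3  [load 400/450]
  75 → container 1  [load 450/450]
  300 → container 6 (new)  [load 300/450]
  350 → container 7 (new)  [load 350/450]
  175 → container 8 (new)  [load 175/450]
8 containers opened.

8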